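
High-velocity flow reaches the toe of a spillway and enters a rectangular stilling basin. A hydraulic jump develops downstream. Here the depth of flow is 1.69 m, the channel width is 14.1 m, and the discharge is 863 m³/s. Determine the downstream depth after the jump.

q = Q/b = 863/14.1 = 61.2 m²/s; V₁ = q/y₁ = 36.2 m/s. Fr₁ = V₁/√(g·y₁) = 8.89.
By Bélanger, y₂/y₁ = ½[√(1 + 8Fr₁²) − 1] = ½[√633.9 − 1] = 12.1.
y₂ = 12.1 × 1.69 = 20.4 m.

y₂ = 20.4 m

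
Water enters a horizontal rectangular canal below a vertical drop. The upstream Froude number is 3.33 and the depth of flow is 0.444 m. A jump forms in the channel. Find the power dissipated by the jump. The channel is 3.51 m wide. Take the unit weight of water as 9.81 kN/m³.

P = 94.3 kW

Fr₁ = 3.33 (given).
From the momentum equation for a rectangular channel, y₂/y₁ = ½[√(1 + 8Fr₁²) − 1] = ½[√89.71 − 1] = 4.24.
y₂ = 4.24 × 0.444 = 1.88 m.
Head loss: ΔE = (y₂ − y₁)³/(4y₁y₂) = (1.88 − 0.444)³/(4×0.444×1.88) = 2.97/3.34 = 0.888 m.
V₁ = Fr₁·√(g·y₁) = 3.33×√(9.81×0.444) = 6.95 m/s; q = V₁·y₁ = 3.09 m²/s. Q = q·b = 3.09 × 3.51 = 10.8 m³/s. P = γ·Q·ΔE = 9.81 × 10.8 × 0.888 = 94.3 kW.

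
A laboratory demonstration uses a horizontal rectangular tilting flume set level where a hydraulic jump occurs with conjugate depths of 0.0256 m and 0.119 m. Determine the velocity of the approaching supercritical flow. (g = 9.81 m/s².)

For a rectangular channel the momentum equation gives q² = ½·g·y₁·y₂·(y₁ + y₂) = ½×9.81×0.0256×0.119×0.145 = 0.00216.
q = √0.00216 = 0.0465 m²/s.
V₁ = q/y₁ = 0.0465/0.0256 = 1.82 m/s.

V₁ = 1.82 m/s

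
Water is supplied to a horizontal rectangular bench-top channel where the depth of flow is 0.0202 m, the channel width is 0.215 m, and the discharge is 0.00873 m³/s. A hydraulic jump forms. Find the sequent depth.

y₂ = 0.119 m

q = Q/b = 0.00873/0.215 = 0.0406 m²/s; V₁ = q/y₁ = 2.01 m/s. Fr₁ = V₁/√(g·y₁) = 4.52.
Conjugate-depth relation: y₂/y₁ = ½[√(1 + 8Fr₁²) − 1] = ½[√164.1 − 1] = 5.91.
y₂ = 5.91 × 0.0202 = 0.119 m.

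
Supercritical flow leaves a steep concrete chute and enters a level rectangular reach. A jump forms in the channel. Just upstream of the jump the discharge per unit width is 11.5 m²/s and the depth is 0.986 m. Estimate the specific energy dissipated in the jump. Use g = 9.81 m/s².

ΔE = 2.86 m

V₁ = q/y₁ = 11.5/0.986 = 11.7 m/s. Fr₁ = V₁/√(g·y₁) = 11.7/√(9.81×0.986) = 3.75.
Sequent-depth ratio: y₂/y₁ = ½[√(1 + 8Fr₁²) − 1] = ½[√113.5 − 1] = 4.83.
y₂ = 4.83 × 0.986 = 4.76 m.
V₂ = q/y₂ = 11.5/4.76 = 2.42 m/s. E₁ = y₁ + V₁²/2g = 7.92 m; E₂ = y₂ + V₂²/2g = 5.06 m. ΔE = E₁ − E₂ = 2.86 m.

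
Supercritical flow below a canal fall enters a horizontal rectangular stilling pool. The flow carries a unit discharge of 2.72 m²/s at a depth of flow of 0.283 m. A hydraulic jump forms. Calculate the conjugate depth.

y₂ = 2.17 m

V₁ = q/y₁ = 2.72/0.283 = 9.61 m/s. Fr₁ = V₁/√(g·y₁) = 9.61/√(9.81×0.283) = 5.77.
Sequent-depth ratio: y₂/y₁ = ½[√(1 + 8Fr₁²) − 1] = ½[√267.2 − 1] = 7.67.
y₂ = 7.67 × 0.283 = 2.17 m.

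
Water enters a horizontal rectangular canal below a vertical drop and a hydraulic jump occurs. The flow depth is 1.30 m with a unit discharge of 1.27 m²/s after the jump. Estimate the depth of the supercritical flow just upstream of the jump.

V₂ = q/y₂ = 1.27/1.30 = 0.977 m/s; Fr₂ = V₂/√(g·y₂) = 0.274.
Since the conjugate-depth ratio holds either way, y₁/y₂ = ½[√(1 + 8Fr₂²) − 1] = ½[√1.599 − 1] = 0.132.
y₁ = 0.132 × 1.30 = 0.172 m.

y₁ = 0.172 m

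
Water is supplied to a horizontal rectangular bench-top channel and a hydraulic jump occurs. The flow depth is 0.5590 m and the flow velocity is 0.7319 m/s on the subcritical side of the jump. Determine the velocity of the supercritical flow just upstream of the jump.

Fr₂ = V₂/√(g·y₂) = 0.7319/√(9.81×0.5590) = 0.3125.
From the momentum equation (using Fr₂), y₁/y₂ = ½[√(1 + 8Fr₂²) − 1] = ½[√1.7815 − 1] = 0.1674.
y₁ = 0.1674 × 0.5590 = 0.09355 m.
V₁ = q/y₁ = 0.4091/0.09355 = 4.373 m/s.

V₁ = 4.373 m/s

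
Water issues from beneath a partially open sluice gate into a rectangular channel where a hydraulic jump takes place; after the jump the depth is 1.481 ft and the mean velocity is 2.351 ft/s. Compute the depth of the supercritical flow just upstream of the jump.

Fr₂ = V₂/√(g·y₂) = 2.351/√(32.2×1.481) = 0.3404.
From the momentum equation (using Fr₂), y₁/y₂ = ½[√(1 + 8Fr₂²) − 1] = ½[√1.9272 − 1] = 0.1941.
y₁ = 0.1941 × 1.481 = 0.2875 ft.

y₁ = 0.2875 ft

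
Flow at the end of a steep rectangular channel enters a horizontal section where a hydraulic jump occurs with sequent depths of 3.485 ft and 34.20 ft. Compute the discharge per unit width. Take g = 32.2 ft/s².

For a rectangular channel the momentum equation gives q² = ½·g·y₁·y₂·(y₁ + y₂) = ½×32.2×3.485×34.20×37.69 = 72314.
q = √72314 = 268.9 ft²/s.

q = 268.9 ft²/s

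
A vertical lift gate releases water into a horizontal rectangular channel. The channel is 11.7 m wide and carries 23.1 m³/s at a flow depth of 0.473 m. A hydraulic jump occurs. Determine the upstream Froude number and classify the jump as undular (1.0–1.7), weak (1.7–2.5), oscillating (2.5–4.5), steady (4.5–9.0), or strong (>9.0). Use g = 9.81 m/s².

Fr₁ = 1.94; weak jump

q = Q/b = 23.1/11.7 = 1.97 m²/s; V₁ = q/y₁ = 4.17 m/s. Fr₁ = V₁/√(g·y₁) = 1.94.
Fr₁ = 1.94 lies in the weak range.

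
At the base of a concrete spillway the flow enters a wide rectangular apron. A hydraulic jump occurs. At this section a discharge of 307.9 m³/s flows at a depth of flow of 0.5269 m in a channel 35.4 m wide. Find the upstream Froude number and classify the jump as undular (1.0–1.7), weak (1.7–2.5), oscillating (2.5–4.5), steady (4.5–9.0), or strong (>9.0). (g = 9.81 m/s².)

q = Q/b = 307.9/35.4 = 8.698 m²/s; V₁ = q/y₁ = 16.51 m/s. Fr₁ = V₁/√(g·y₁) = 7.261.
Fr₁ = 7.261 lies in the steady range.

Fr₁ = 7.261; steady jump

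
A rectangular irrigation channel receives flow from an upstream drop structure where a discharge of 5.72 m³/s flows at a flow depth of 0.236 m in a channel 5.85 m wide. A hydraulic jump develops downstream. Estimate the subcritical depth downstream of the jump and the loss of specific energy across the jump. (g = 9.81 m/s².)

y₂ = 0.798 m; ΔE = 0.236 m

q = Q/b = 5.72/5.85 = 0.978 m²/s; V₁ = q/y₁ = 4.14 m/s. Fr₁ = V₁/√(g·y₁) = 2.72.
From the momentum equation for a rectangular channel, y₂/y₁ = ½[√(1 + 8Fr₁²) − 1] = ½[√60.32 − 1] = 3.38.
y₂ = 3.38 × 0.236 = 0.798 m.
Head loss: ΔE = (y₂ − y₁)³/(4y₁y₂) = (0.798 − 0.236)³/(4×0.236×0.798) = 0.178/0.754 = 0.236 m.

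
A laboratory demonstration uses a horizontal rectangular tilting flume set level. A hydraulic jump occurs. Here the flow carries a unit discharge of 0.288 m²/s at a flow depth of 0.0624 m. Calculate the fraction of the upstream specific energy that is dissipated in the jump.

V₁ = q/y₁ = 0.288/0.0624 = 4.62 m/s. Fr₁ = V₁/√(g·y₁) = 4.62/√(9.81×0.0624) = 5.90.
Sequent-depth ratio: y₂/y₁ = ½[√(1 + 8Fr₁²) − 1] = ½[√279.4 − 1] = 7.86.
y₂ = 7.86 × 0.0624 = 0.490 m.
E₁ = y₁ + V₁²/2g = 1.15 m. ΔE = (y₂ − y₁)³/(4y₁y₂) = 0.640 m. ΔE/E₁ = 0.640/1.15 = 0.558.

ΔE/E₁ = 0.558 (55.8%)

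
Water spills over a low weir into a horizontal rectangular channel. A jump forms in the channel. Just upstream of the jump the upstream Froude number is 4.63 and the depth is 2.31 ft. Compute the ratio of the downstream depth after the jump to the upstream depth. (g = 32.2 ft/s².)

Fr₁ = 4.63 (given).
Bélanger equation: y₂/y₁ = ½[√(1 + 8Fr₁²) − 1] = ½[√172.5 − 1] = 6.07.

y₂/y₁ = 6.07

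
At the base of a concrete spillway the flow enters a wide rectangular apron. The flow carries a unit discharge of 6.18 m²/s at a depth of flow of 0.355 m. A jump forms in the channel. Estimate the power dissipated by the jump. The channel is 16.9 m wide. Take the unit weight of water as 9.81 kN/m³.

V₁ = q/y₁ = 6.18/0.355 = 17.4 m/s. Fr₁ = V₁/√(g·y₁) = 17.4/√(9.81×0.355) = 9.33.
Bélanger equation: y₂/y₁ = ½[√(1 + 8Fr₁²) − 1] = ½[√697.2 − 1] = 12.7.
y₂ = 12.7 × 0.355 = 4.51 m.
Head loss: ΔE = (y₂ − y₁)³/(4y₁y₂) = (4.51 − 0.355)³/(4×0.355×4.51) = 71.7/6.40 = 11.2 m.
Q = q·b = 6.18 × 16.9 = 104 m³/s. P = γ·Q·ΔE = 9.81 × 104 × 11.2 = 11471 kW.

P = 11471 kW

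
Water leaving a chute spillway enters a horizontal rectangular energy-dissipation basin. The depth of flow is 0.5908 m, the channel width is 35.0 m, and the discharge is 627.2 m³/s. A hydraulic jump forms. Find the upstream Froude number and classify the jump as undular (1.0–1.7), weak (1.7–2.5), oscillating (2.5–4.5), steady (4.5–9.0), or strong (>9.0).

q = Q/b = 627.2/35.0 = 17.92 m²/s; V₁ = q/y₁ = 30.33 m/s. Fr₁ = V₁/√(g·y₁) = 12.60.
Fr₁ = 12.60 lies in the strong range.

Fr₁ = 12.60; strong jump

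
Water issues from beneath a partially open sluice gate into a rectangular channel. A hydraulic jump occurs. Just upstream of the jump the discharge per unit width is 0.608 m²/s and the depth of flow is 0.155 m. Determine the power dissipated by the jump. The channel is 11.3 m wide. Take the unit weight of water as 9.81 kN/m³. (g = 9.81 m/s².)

V₁ = q/y₁ = 0.608/0.155 = 3.92 m/s. Fr₁ = V₁/√(g·y₁) = 3.92/√(9.81×0.155) = 3.18.
From the momentum equation for a rectangular channel, y₂/y₁ = ½[√(1 + 8Fr₁²) − 1] = ½[√81.95 − 1] = 4.03.
y₂ = 4.03 × 0.155 = 0.624 m.
Head loss: ΔE = (y₂ − y₁)³/(4y₁y₂) = (0.624 − 0.155)³/(4×0.155×0.624) = 0.103/0.387 = 0.267 m.
Q = q·b = 0.608 × 11.3 = 6.87 m³/s. P = γ·Q·ΔE = 9.81 × 6.87 × 0.267 = 18.0 kW.

P = 18.0 kW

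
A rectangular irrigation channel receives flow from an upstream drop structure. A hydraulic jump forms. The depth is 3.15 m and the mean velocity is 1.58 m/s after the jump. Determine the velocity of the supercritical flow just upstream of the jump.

Fr₂ = V₂/√(g·y₂) = 1.58/√(9.81×3.15) = 0.284.
The Bélanger relation is symmetric: y₁/y₂ = ½[√(1 + 8Fr₂²) − 1] = ½[√1.646 − 1] = 0.142.
y₁ = 0.142 × 3.15 = 0.446 m.
V₁ = q/y₁ = 4.98/0.446 = 11.2 m/s.

V₁ = 11.2 m/s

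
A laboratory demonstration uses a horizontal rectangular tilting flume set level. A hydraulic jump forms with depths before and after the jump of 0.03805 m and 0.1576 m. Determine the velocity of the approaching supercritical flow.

V₁ = 1.994 m/s

For a rectangular channel the momentum equation gives q² = ½·g·y₁·y₂·(y₁ + y₂) = ½×9.81×0.03805×0.1576×0.1956 = 0.005755.
q = √0.005755 = 0.07586 m²/s.
V₁ = q/y₁ = 0.07586/0.03805 = 1.994 m/s.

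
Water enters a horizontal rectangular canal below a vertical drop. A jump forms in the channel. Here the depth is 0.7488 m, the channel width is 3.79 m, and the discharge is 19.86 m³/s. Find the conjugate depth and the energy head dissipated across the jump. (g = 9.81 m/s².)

q = Q/b = 19.86/3.79 = 5.240 m²/s; V₁ = q/y₁ = 6.998 m/s. Fr₁ = V₁/√(g·y₁) = 2.582.
Bélanger equation: y₂/y₁ = ½[√(1 + 8Fr₁²) − 1] = ½[√54.334 − 1] = 3.186.
y₂ = 3.186 × 0.7488 = 2.385 m.
Head loss: ΔE = (y₂ − y₁)³/(4y₁y₂) = (2.385 − 0.7488)³/(4×0.7488×2.385) = 4.383/7.145 = 0.6135 m.

y₂ = 2.385 m; ΔE = 0.6135 m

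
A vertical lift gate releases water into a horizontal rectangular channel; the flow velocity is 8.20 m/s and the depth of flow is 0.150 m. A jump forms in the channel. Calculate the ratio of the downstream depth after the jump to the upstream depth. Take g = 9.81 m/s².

Fr₁ = V₁/√(g·y₁) = 8.20/√(9.81×0.150) = 6.76.
Conjugate-depth relation: y₂/y₁ = ½[√(1 + 8Fr₁²) − 1] = ½[√366.6 − 1] = 9.07.

y₂/y₁ = 9.07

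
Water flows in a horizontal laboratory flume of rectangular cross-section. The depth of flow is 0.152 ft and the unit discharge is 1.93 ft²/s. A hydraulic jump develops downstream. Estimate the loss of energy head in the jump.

V₁ = q/y₁ = 1.93/0.152 = 12.7 ft/s. Fr₁ = V₁/√(g·y₁) = 12.7/√(32.2×0.152) = 5.74.
Conjugate-depth relation: y₂/y₁ = ½[√(1 + 8Fr₁²) − 1] = ½[√264.5 − 1] = 7.63.
y₂ = 7.63 × 0.152 = 1.16 ft.
V₂ = q/y₂ = 1.93/1.16 = 1.66 ft/s. E₁ = y₁ + V₁²/2g = 2.66 ft; E₂ = y₂ + V₂²/2g = 1.20 ft. ΔE = E₁ − E₂ = 1.45 ft.

ΔE = 1.45 ft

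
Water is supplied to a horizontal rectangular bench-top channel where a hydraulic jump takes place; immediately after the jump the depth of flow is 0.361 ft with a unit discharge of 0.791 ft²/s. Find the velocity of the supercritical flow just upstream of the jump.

V₂ = q/y₂ = 0.791/0.361 = 2.19 ft/s; Fr₂ = V₂/√(g·y₂) = 0.643.
Applying the sequent-depth relation in reverse, y₁/y₂ = ½[√(1 + 8Fr₂²) − 1] = ½[√4.304 − 1] = 0.537.
y₁ = 0.537 × 0.361 = 0.194 ft.
V₁ = q/y₁ = 0.791/0.194 = 4.08 ft/s.

V₁ = 4.08 ft/s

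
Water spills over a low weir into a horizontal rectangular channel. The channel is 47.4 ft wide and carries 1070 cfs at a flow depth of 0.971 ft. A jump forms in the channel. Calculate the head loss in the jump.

ΔE = 3.83 ft

q = Q/b = 1070/47.4 = 22.6 ft²/s; V₁ = q/y₁ = 23.2 ft/s. Fr₁ = V₁/√(g·y₁) = 4.16.
By Bélanger, y₂/y₁ = ½[√(1 + 8Fr₁²) − 1] = ½[√139.3 − 1] = 5.40.
y₂ = 5.40 × 0.971 = 5.24 ft.
V₂ = q/y₂ = 22.6/5.24 = 4.30 ft/s. E₁ = y₁ + V₁²/2g = 9.36 ft; E₂ = y₂ + V₂²/2g = 5.53 ft. ΔE = E₁ − E₂ = 3.83 ft.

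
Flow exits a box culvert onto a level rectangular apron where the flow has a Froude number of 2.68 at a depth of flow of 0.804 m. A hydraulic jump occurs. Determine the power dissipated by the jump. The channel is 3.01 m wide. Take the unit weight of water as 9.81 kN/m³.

Fr₁ = 2.68 (given).
Conjugate-depth relation: y₂/y₁ = ½[√(1 + 8Fr₁²) − 1] = ½[√58.46 − 1] = 3.32.
y₂ = 3.32 × 0.804 = 2.67 m.
Head loss: ΔE = (y₂ − y₁)³/(4y₁y₂) = (2.67 − 0.804)³/(4×0.804×2.67) = 6.51/8.59 = 0.758 m.
V₁ = Fr₁·√(g·y₁) = 2.68×√(9.81×0.804) = 7.53 m/s; q = V₁·y₁ = 6.05 m²/s. Q = q·b = 6.05 × 3.01 = 18.2 m³/s. P = γ·Q·ΔE = 9.81 × 18.2 × 0.758 = 135 kW.

P = 135 kW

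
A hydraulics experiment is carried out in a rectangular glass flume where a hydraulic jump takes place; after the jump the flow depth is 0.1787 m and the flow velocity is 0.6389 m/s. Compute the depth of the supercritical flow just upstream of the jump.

Fr₂ = V₂/√(g·y₂) = 0.6389/√(9.81×0.1787) = 0.4825.
The Bélanger relation is symmetric: y₁/y₂ = ½[√(1 + 8Fr₂²) − 1] = ½[√2.8628 − 1] = 0.3460.
y₁ = 0.3460 × 0.1787 = 0.06183 m.

y₁ = 0.06183 m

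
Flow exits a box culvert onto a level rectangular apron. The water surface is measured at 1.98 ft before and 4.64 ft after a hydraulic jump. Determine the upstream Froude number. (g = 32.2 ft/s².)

Fr₁ = 1.98

For a rectangular channel the momentum equation gives q² = ½·g·y₁·y₂·(y₁ + y₂) = ½×32.2×1.98×4.64×6.62 = 979.
q = √979 = 31.3 ft²/s.
V₁ = q/y₁ = 15.8 ft/s; Fr₁ = V₁/√(g·y₁) = 1.98.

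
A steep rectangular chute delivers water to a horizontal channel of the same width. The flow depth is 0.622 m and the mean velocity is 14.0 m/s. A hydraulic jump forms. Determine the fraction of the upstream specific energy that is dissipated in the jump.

ΔE/E₁ = 0.542 (54.2%)

Fr₁ = V₁/√(g·y₁) = 14.0/√(9.81×0.622) = 5.67.
From the momentum equation for a rectangular channel, y₂/y₁ = ½[√(1 + 8Fr₁²) − 1] = ½[√258.0 − 1] = 7.53.
y₂ = 7.53 × 0.622 = 4.68 m.
E₁ = y₁ + V₁²/2g = 10.6 m. ΔE = (y₂ − y₁)³/(4y₁y₂) = 5.75 m. ΔE/E₁ = 5.75/10.6 = 0.542.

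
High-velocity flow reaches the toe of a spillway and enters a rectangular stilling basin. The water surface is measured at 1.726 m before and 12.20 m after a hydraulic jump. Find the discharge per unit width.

For a rectangular channel the momentum equation gives q² = ½·g·y₁·y₂·(y₁ + y₂) = ½×9.81×1.726×12.20×13.93 = 1438.
q = √1438 = 37.93 m²/s.

q = 37.93 m²/s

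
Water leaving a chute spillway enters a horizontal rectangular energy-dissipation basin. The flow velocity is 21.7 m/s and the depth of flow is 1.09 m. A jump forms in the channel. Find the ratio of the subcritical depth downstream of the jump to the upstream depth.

y₂/y₁ = 8.90

Fr₁ = V₁/√(g·y₁) = 21.7/√(9.81×1.09) = 6.64.
Bélanger equation: y₂/y₁ = ½[√(1 + 8Fr₁²) − 1] = ½[√353.3 − 1] = 8.90.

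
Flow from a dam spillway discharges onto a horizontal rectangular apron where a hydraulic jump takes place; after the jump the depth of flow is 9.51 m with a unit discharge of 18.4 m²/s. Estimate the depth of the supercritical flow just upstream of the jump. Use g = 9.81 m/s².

y₁ = 0.710 m

V₂ = q/y₂ = 18.4/9.51 = 1.93 m/s; Fr₂ = V₂/√(g·y₂) = 0.200.
From the momentum equation (using Fr₂), y₁/y₂ = ½[√(1 + 8Fr₂²) − 1] = ½[√1.321 − 1] = 0.0747.
y₁ = 0.0747 × 9.51 = 0.710 m.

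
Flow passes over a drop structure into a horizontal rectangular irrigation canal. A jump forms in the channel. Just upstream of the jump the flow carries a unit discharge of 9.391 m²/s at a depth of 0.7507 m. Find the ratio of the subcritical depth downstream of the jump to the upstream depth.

V₁ = q/y₁ = 9.391/0.7507 = 12.51 m/s. Fr₁ = V₁/√(g·y₁) = 12.51/√(9.81×0.7507) = 4.610.
Bélanger equation: y₂/y₁ = ½[√(1 + 8Fr₁²) − 1] = ½[√171.00 − 1] = 6.038.

y₂/y₁ = 6.038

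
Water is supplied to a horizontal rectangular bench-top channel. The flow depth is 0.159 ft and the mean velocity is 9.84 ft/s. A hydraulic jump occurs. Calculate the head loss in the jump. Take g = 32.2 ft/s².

ΔE = 0.714 ft

Fr₁ = V₁/√(g·y₁) = 9.84/√(32.2×0.159) = 4.35.
Bélanger equation: y₂/y₁ = ½[√(1 + 8Fr₁²) − 1] = ½[√152.3 − 1] = 5.67.
y₂ = 5.67 × 0.159 = 0.902 ft.
q = V₁·y₁ = 9.84 × 0.159 = 1.56 ft²/s. V₂ = q/y₂ = 1.56/0.902 = 1.74 ft/s. E₁ = y₁ + V₁²/2g = 1.66 ft; E₂ = y₂ + V₂²/2g = 0.948 ft. ΔE = E₁ − E₂ = 0.714 ft.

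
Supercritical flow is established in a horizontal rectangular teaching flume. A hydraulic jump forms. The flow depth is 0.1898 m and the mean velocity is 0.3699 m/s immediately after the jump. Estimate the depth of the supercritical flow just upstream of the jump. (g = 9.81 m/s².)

y₁ = 0.02468 m

Fr₂ = V₂/√(g·y₂) = 0.3699/√(9.81×0.1898) = 0.2711.
Applying the sequent-depth relation in reverse, y₁/y₂ = ½[√(1 + 8Fr₂²) − 1] = ½[√1.5879 − 1] = 0.1301.
y₁ = 0.1301 × 0.1898 = 0.02468 m.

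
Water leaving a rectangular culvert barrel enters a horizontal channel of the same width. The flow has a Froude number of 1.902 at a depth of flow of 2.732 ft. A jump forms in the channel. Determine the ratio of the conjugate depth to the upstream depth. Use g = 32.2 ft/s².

y₂/y₁ = 2.236

Fr₁ = 1.902 (given).
Sequent-depth ratio: y₂/y₁ = ½[√(1 + 8Fr₁²) − 1] = ½[√29.941 − 1] = 2.236.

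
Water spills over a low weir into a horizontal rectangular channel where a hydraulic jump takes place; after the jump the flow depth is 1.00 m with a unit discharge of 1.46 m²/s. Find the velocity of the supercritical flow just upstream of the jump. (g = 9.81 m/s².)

V₁ = 4.46 m/s

V₂ = q/y₂ = 1.46/1.00 = 1.46 m/s; Fr₂ = V₂/√(g·y₂) = 0.466.
Since the conjugate-depth ratio holds either way, y₁/y₂ = ½[√(1 + 8Fr₂²) − 1] = ½[√2.738 − 1] = 0.327.
y₁ = 0.327 × 1.00 = 0.327 m.
V₁ = q/y₁ = 1.46/0.327 = 4.46 m/s.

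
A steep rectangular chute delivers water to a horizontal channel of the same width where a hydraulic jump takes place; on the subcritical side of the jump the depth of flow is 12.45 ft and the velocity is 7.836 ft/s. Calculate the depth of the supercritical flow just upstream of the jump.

Fr₂ = V₂/√(g·y₂) = 7.836/√(32.2×12.45) = 0.3914.
Since the conjugate-depth ratio holds either way, y₁/y₂ = ½[√(1 + 8Fr₂²) − 1] = ½[√2.2253 − 1] = 0.2459.
y₁ = 0.2459 × 12.45 = 3.061 ft.

y₁ = 3.061 ft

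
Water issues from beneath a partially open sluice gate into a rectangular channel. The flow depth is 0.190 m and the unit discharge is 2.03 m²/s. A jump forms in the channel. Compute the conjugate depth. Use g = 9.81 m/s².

V₁ = q/y₁ = 2.03/0.190 = 10.7 m/s. Fr₁ = V₁/√(g·y₁) = 10.7/√(9.81×0.190) = 7.83.
By Bélanger, y₂/y₁ = ½[√(1 + 8Fr₁²) − 1] = ½[√491.0 − 1] = 10.6.
y₂ = 10.6 × 0.190 = 2.01 m.

y₂ = 2.01 m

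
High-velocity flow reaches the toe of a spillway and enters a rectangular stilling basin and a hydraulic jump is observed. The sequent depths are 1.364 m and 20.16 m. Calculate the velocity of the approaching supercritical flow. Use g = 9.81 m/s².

V₁ = 39.50 m/s

For a rectangular channel the momentum equation gives q² = ½·g·y₁·y₂·(y₁ + y₂) = ½×9.81×1.364×20.16×21.52 = 2903.
q = √2903 = 53.88 m²/s.
V₁ = q/y₁ = 53.88/1.364 = 39.50 m/s.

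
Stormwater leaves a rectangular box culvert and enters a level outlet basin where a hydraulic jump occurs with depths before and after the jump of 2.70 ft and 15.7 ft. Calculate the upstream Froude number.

Fr₁ = 4.45

For a rectangular channel the momentum equation gives q² = ½·g·y₁·y₂·(y₁ + y₂) = ½×32.2×2.70×15.7×18.4 = 12558.
q = √12558 = 112 ft²/s.
V₁ = q/y₁ = 41.5 ft/s; Fr₁ = V₁/√(g·y₁) = 4.45.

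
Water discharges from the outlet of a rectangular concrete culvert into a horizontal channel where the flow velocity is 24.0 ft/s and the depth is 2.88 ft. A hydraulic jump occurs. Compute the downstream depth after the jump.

y₂ = 8.81 ft

Fr₁ = V₁/√(g·y₁) = 24.0/√(32.2×2.88) = 2.49.
Conjugate-depth relation: y₂/y₁ = ½[√(1 + 8Fr₁²) − 1] = ½[√50.69 − 1] = 3.06.
y₂ = 3.06 × 2.88 = 8.81 ft.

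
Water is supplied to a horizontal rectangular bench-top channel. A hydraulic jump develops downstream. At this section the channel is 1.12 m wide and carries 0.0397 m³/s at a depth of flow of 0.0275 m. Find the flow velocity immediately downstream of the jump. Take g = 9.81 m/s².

q = Q/b = 0.0397/1.12 = 0.0354 m²/s; V₁ = q/y₁ = 1.29 m/s. Fr₁ = V₁/√(g·y₁) = 2.48.
From the momentum equation for a rectangular channel, y₂/y₁ = ½[√(1 + 8Fr₁²) − 1] = ½[√50.27 − 1] = 3.05.
y₂ = 3.05 × 0.0275 = 0.0837 m.
V₂ = q/y₂ = 0.0354/0.0837 = 0.423 m/s.

V₂ = 0.423 m/s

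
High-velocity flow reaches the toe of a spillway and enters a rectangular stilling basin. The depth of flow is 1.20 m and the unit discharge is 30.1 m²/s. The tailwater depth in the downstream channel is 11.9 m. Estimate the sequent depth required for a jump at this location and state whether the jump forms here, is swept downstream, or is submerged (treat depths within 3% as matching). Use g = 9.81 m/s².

V₁ = q/y₁ = 30.1/1.20 = 25.1 m/s. Fr₁ = V₁/√(g·y₁) = 25.1/√(9.81×1.20) = 7.31.
From the momentum equation for a rectangular channel, y₂/y₁ = ½[√(1 + 8Fr₁²) − 1] = ½[√428.6 − 1] = 9.85.
y₂ = 9.85 × 1.20 = 11.8 m.
Tailwater y_tw = 11.9 m: y_tw ≈ y₂, so the jump forms here.

y₂ = 11.8 m; the jump forms here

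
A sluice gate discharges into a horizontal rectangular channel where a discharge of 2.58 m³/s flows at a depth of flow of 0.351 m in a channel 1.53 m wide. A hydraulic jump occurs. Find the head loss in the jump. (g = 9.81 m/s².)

q = Q/b = 2.58/1.53 = 1.69 m²/s; V₁ = q/y₁ = 4.80 m/s. Fr₁ = V₁/√(g·y₁) = 2.59.
Bélanger equation: y₂/y₁ = ½[√(1 + 8Fr₁²) − 1] = ½[√54.62 − 1] = 3.20.
y₂ = 3.20 × 0.351 = 1.12 m.
Head loss: ΔE = (y₂ − y₁)³/(4y₁y₂) = (1.12 − 0.351)³/(4×0.351×1.12) = 0.458/1.57 = 0.291 m.

ΔE = 0.291 m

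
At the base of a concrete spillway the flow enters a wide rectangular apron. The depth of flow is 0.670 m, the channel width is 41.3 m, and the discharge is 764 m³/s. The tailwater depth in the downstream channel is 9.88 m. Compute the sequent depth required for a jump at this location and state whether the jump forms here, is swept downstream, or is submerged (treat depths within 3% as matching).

q = Q/b = 764/41.3 = 18.5 m²/s; V₁ = q/y₁ = 27.6 m/s. Fr₁ = V₁/√(g·y₁) = 10.8.
From the momentum equation for a rectangular channel, y₂/y₁ = ½[√(1 + 8Fr₁²) − 1] = ½[√928.9 − 1] = 14.7.
y₂ = 14.7 × 0.670 = 9.87 m.
Tailwater y_tw = 9.88 m: y_tw ≈ y₂, so the jump forms here.

y₂ = 9.87 m; the jump forms here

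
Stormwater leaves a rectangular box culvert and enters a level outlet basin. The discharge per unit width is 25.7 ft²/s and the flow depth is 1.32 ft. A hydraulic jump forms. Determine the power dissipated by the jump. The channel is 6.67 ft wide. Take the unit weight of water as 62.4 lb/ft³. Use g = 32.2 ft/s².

V₁ = q/y₁ = 25.7/1.32 = 19.5 ft/s. Fr₁ = V₁/√(g·y₁) = 19.5/√(32.2×1.32) = 2.99.
From the momentum equation for a rectangular channel, y₂/y₁ = ½[√(1 + 8Fr₁²) − 1] = ½[√72.35 − 1] = 3.75.
y₂ = 3.75 × 1.32 = 4.95 ft.
Head loss: ΔE = (y₂ − y₁)³/(4y₁y₂) = (4.95 − 1.32)³/(4×1.32×4.95) = 48.0/26.2 = 1.83 ft.
Q = q·b = 25.7 × 6.67 = 171 cfs. P = γ·Q·ΔE/550 = 62.4 × 171 × 1.83 / 550 = 35.7 hp.

P = 35.7 hp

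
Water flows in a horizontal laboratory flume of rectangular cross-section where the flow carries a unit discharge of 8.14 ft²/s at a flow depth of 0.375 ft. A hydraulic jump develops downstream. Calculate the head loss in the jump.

ΔE = 4.46 ft

V₁ = q/y₁ = 8.14/0.375 = 21.7 ft/s. Fr₁ = V₁/√(g·y₁) = 21.7/√(32.2×0.375) = 6.25.
From the momentum equation for a rectangular channel, y₂/y₁ = ½[√(1 + 8Fr₁²) − 1] = ½[√313.2 − 1] = 8.35.
y₂ = 8.35 × 0.375 = 3.13 ft.
Head loss: ΔE = (y₂ − y₁)³/(4y₁y₂) = (3.13 − 0.375)³/(4×0.375×3.13) = 20.9/4.70 = 4.46 ft.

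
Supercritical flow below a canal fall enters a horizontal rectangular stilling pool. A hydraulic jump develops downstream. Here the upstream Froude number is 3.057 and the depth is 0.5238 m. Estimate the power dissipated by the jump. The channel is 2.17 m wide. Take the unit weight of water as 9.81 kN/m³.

Fr₁ = 3.057 (given).
Conjugate-depth relation: y₂/y₁ = ½[√(1 + 8Fr₁²) − 1] = ½[√75.762 − 1] = 3.852.
y₂ = 3.852 × 0.5238 = 2.018 m.
V₁ = Fr₁·√(g·y₁) = 3.057×√(9.81×0.5238) = 6.930 m/s; q = V₁·y₁ = 3.630 m²/s. V₂ = q/y₂ = 3.630/2.018 = 1.799 m/s. E₁ = y₁ + V₁²/2g = 2.971 m; E₂ = y₂ + V₂²/2g = 2.183 m. ΔE = E₁ − E₂ = 0.7887 m.
Q = q·b = 3.630 × 2.17 = 7.877 m³/s. P = γ·Q·ΔE = 9.81 × 7.877 × 0.7887 = 60.94 kW.

P = 60.94 kW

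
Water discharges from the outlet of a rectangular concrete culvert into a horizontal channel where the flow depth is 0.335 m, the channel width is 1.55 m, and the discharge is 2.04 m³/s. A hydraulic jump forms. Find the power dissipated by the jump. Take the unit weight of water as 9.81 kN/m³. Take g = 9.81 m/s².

P = 2.66 kW

q = Q/b = 2.04/1.55 = 1.32 m²/s; V₁ = q/y₁ = 3.93 m/s. Fr₁ = V₁/√(g·y₁) = 2.17.
By Bélanger, y₂/y₁ = ½[√(1 + 8Fr₁²) − 1] = ½[√38.57 − 1] = 2.61.
y₂ = 2.61 × 0.335 = 0.873 m.
Head loss: ΔE = (y₂ − y₁)³/(4y₁y₂) = (0.873 − 0.335)³/(4×0.335×0.873) = 0.156/1.17 = 0.133 m.
P = γ·Q·ΔE = 9.81 × 2.04 × 0.133 = 2.66 kW.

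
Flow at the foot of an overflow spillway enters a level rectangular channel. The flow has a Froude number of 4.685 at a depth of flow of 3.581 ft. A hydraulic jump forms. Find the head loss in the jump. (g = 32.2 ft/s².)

ΔE = 19.84 ft

Fr₁ = 4.685 (given).
Conjugate-depth relation: y₂/y₁ = ½[√(1 + 8Fr₁²) − 1] = ½[√176.59 − 1] = 6.144.
y₂ = 6.144 × 3.581 = 22.00 ft.
V₁ = Fr₁·√(g·y₁) = 4.685×√(32.2×3.581) = 50.31 ft/s; q = V₁·y₁ = 180.2 ft²/s. V₂ = q/y₂ = 180.2/22.00 = 8.188 ft/s. E₁ = y₁ + V₁²/2g = 42.88 ft; E₂ = y₂ + V₂²/2g = 23.04 ft. ΔE = E₁ − E₂ = 19.84 ft.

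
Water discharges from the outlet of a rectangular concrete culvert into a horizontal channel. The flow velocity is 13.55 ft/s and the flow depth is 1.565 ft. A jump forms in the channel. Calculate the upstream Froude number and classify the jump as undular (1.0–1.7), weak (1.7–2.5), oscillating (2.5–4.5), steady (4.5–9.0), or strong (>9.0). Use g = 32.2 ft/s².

Fr₁ = 1.909; weak jump

Fr₁ = V₁/√(g·y₁) = 13.55/√(32.2×1.565) = 1.909.
Fr₁ = 1.909 lies in the weak range.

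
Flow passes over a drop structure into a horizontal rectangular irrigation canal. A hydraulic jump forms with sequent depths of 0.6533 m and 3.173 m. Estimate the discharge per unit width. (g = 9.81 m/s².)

For a rectangular channel the momentum equation gives q² = ½·g·y₁·y₂·(y₁ + y₂) = ½×9.81×0.6533×3.173×3.826 = 38.90.
q = √38.90 = 6.237 m²/s.

q = 6.237 m²/s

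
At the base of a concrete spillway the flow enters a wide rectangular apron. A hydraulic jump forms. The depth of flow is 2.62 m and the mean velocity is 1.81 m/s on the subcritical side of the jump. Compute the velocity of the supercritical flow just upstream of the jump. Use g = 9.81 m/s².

V₁ = 8.60 m/s

Fr₂ = V₂/√(g·y₂) = 1.81/√(9.81×2.62) = 0.357.
Applying the sequent-depth relation in reverse, y₁/y₂ = ½[√(1 + 8Fr₂²) − 1] = ½[√2.020 − 1] = 0.211.
y₁ = 0.211 × 2.62 = 0.552 m.
V₁ = q/y₁ = 4.74/0.552 = 8.60 m/s.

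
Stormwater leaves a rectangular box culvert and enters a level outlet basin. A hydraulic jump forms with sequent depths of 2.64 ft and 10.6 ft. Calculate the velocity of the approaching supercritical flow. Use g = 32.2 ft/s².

For a rectangular channel the momentum equation gives q² = ½·g·y₁·y₂·(y₁ + y₂) = ½×32.2×2.64×10.6×13.2 = 5965.
q = √5965 = 77.2 ft²/s.
V₁ = q/y₁ = 77.2/2.64 = 29.3 ft/s.

V₁ = 29.3 ft/s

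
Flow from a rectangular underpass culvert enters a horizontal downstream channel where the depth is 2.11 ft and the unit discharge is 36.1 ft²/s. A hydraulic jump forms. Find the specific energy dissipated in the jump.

ΔE = 0.687 ft

V₁ = q/y₁ = 36.1/2.11 = 17.1 ft/s. Fr₁ = V₁/√(g·y₁) = 17.1/√(32.2×2.11) = 2.08.
By Bélanger, y₂/y₁ = ½[√(1 + 8Fr₁²) − 1] = ½[√35.47 − 1] = 2.48.
y₂ = 2.48 × 2.11 = 5.23 ft.
V₂ = q/y₂ = 36.1/5.23 = 6.91 ft/s. E₁ = y₁ + V₁²/2g = 6.66 ft; E₂ = y₂ + V₂²/2g = 5.97 ft. ΔE = E₁ − E₂ = 0.687 ft.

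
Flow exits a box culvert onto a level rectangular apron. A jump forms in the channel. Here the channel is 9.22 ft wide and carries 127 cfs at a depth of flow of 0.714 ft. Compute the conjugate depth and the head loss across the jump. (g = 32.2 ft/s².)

q = Q/b = 127/9.22 = 13.8 ft²/s; V₁ = q/y₁ = 19.3 ft/s. Fr₁ = V₁/√(g·y₁) = 4.02.
Sequent-depth ratio: y₂/y₁ = ½[√(1 + 8Fr₁²) − 1] = ½[√130.5 − 1] = 5.21.
y₂ = 5.21 × 0.714 = 3.72 ft.
V₂ = q/y₂ = 13.8/3.72 = 3.70 ft/s. E₁ = y₁ + V₁²/2g = 6.49 ft; E₂ = y₂ + V₂²/2g = 3.93 ft. ΔE = E₁ − E₂ = 2.56 ft.

y₂ = 3.72 ft; ΔE = 2.56 ft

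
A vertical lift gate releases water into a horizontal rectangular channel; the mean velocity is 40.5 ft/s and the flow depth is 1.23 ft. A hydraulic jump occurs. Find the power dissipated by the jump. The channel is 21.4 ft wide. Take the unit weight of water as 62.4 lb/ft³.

P = 1906 hp

Fr₁ = V₁/√(g·y₁) = 40.5/√(32.2×1.23) = 6.44.
Bélanger equation: y₂/y₁ = ½[√(1 + 8Fr₁²) − 1] = ½[√332.3 − 1] = 8.61.
y₂ = 8.61 × 1.23 = 10.6 ft.
Head loss: ΔE = (y₂ − y₁)³/(4y₁y₂) = (10.6 − 1.23)³/(4×1.23×10.6) = 822/52.1 = 15.8 ft.
q = V₁·y₁ = 40.5 × 1.23 = 49.8 ft²/s. Q = q·b = 49.8 × 21.4 = 1066 cfs. P = γ·Q·ΔE/550 = 62.4 × 1066 × 15.8 / 550 = 1906 hp.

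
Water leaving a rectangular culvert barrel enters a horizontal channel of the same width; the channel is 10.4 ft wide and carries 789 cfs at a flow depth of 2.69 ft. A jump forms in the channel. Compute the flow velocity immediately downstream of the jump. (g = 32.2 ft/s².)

V₂ = 7.39 ft/s

q = Q/b = 789/10.4 = 75.9 ft²/s; V₁ = q/y₁ = 28.2 ft/s. Fr₁ = V₁/√(g·y₁) = 3.03.
Sequent-depth ratio: y₂/y₁ = ½[√(1 + 8Fr₁²) − 1] = ½[√74.46 − 1] = 3.81.
y₂ = 3.81 × 2.69 = 10.3 ft.
V₂ = q/y₂ = 75.9/10.3 = 7.39 ft/s.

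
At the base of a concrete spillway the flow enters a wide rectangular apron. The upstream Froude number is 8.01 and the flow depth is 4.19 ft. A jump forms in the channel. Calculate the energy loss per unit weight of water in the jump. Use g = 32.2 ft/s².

Fr₁ = 8.01 (given).
By Bélanger, y₂/y₁ = ½[√(1 + 8Fr₁²) − 1] = ½[√514.3 − 1] = 10.8.
y₂ = 10.8 × 4.19 = 45.4 ft.
V₁ = Fr₁·√(g·y₁) = 8.01×√(32.2×4.19) = 93.0 ft/s; q = V₁·y₁ = 390 ft²/s. V₂ = q/y₂ = 390/45.4 = 8.58 ft/s. E₁ = y₁ + V₁²/2g = 139 ft; E₂ = y₂ + V₂²/2g = 46.6 ft. ΔE = E₁ − E₂ = 92.0 ft.

ΔE = 92.0 ft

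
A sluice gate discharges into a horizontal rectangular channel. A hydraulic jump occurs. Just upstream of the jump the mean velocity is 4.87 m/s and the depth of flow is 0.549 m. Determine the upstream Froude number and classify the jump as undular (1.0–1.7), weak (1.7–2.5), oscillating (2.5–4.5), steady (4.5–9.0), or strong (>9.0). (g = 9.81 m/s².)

Fr₁ = V₁/√(g·y₁) = 4.87/√(9.81×0.549) = 2.10.
Fr₁ = 2.10 lies in the weak range.

Fr₁ = 2.10; weak jump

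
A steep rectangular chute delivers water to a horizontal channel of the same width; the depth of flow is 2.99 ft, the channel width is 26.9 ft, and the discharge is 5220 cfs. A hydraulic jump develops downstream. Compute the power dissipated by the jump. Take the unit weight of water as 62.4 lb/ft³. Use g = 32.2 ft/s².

P = 24311 hp

q = Q/b = 5220/26.9 = 194 ft²/s; V₁ = q/y₁ = 64.9 ft/s. Fr₁ = V₁/√(g·y₁) = 6.61.
From the momentum equation for a rectangular channel, y₂/y₁ = ½[√(1 + 8Fr₁²) − 1] = ½[√351.0 − 1] = 8.87.
y₂ = 8.87 × 2.99 = 26.5 ft.
V₂ = q/y₂ = 194/26.5 = 7.32 ft/s. E₁ = y₁ + V₁²/2g = 68.4 ft; E₂ = y₂ + V₂²/2g = 27.3 ft. ΔE = E₁ − E₂ = 41.0 ft.
P = γ·Q·ΔE/550 = 62.4 × 5220 × 41.0 / 550 = 24311 hp.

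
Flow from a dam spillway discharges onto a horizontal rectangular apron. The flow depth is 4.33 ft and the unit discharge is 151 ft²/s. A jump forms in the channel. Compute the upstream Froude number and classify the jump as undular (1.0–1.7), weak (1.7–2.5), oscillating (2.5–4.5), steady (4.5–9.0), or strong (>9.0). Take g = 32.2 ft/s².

V₁ = q/y₁ = 151/4.33 = 34.9 ft/s. Fr₁ = V₁/√(g·y₁) = 34.9/√(32.2×4.33) = 2.95.
Fr₁ = 2.95 lies in the oscillating range.

Fr₁ = 2.95; oscillating jump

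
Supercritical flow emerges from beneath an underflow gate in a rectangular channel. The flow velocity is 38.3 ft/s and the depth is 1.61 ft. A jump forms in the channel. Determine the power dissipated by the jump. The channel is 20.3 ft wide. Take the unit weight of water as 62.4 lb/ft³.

P = 1789 hp

Fr₁ = V₁/√(g·y₁) = 38.3/√(32.2×1.61) = 5.32.
By Bélanger, y₂/y₁ = ½[√(1 + 8Fr₁²) − 1] = ½[√227.4 − 1] = 7.04.
y₂ = 7.04 × 1.61 = 11.3 ft.
q = V₁·y₁ = 38.3 × 1.61 = 61.7 ft²/s. V₂ = q/y₂ = 61.7/11.3 = 5.44 ft/s. E₁ = y₁ + V₁²/2g = 24.4 ft; E₂ = y₂ + V₂²/2g = 11.8 ft. ΔE = E₁ − E₂ = 12.6 ft.
Q = q·b = 61.7 × 20.3 = 1252 cfs. P = γ·Q·ΔE/550 = 62.4 × 1252 × 12.6 / 550 = 1789 hp.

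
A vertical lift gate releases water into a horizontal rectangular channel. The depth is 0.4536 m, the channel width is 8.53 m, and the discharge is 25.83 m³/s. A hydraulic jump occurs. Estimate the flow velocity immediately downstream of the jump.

q = Q/b = 25.83/8.53 = 3.028 m²/s; V₁ = q/y₁ = 6.676 m/s. Fr₁ = V₁/√(g·y₁) = 3.165.
Conjugate-depth relation: y₂/y₁ = ½[√(1 + 8Fr₁²) − 1] = ½[√81.122 − 1] = 4.003.
y₂ = 4.003 × 0.4536 = 1.816 m.
V₂ = q/y₂ = 3.028/1.816 = 1.668 m/s.

V₂ = 1.668 m/s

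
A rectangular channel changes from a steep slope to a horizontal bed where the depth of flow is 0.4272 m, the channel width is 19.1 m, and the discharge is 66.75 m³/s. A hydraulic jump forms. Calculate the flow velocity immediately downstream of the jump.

q = Q/b = 66.75/19.1 = 3.495 m²/s; V₁ = q/y₁ = 8.181 m/s. Fr₁ = V₁/√(g·y₁) = 3.996.
From the momentum equation for a rectangular channel, y₂/y₁ = ½[√(1 + 8Fr₁²) − 1] = ½[√128.75 − 1] = 5.173.
y₂ = 5.173 × 0.4272 = 2.210 m.
V₂ = q/y₂ = 3.495/2.210 = 1.581 m/s.

V₂ = 1.581 m/s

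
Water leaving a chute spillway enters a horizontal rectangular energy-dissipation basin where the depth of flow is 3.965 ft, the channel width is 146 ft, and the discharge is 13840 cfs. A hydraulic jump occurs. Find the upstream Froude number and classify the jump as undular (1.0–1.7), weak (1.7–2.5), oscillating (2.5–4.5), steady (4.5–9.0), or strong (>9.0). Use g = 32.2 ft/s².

q = Q/b = 13840/146 = 94.79 ft²/s; V₁ = q/y₁ = 23.91 ft/s. Fr₁ = V₁/√(g·y₁) = 2.116.
Fr₁ = 2.116 lies in the weak range.

Fr₁ = 2.116; weak jump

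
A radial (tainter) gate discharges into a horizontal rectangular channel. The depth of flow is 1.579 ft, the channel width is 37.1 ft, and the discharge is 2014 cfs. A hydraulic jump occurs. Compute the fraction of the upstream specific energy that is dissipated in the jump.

q = Q/b = 2014/37.1 = 54.29 ft²/s; V₁ = q/y₁ = 34.38 ft/s. Fr₁ = V₁/√(g·y₁) = 4.822.
By Bélanger, y₂/y₁ = ½[√(1 + 8Fr₁²) − 1] = ½[√186.98 − 1] = 6.337.
y₂ = 6.337 × 1.579 = 10.01 ft.
E₁ = y₁ + V₁²/2g = 19.93 ft. ΔE = (y₂ − y₁)³/(4y₁y₂) = 9.469 ft. ΔE/E₁ = 9.469/19.93 = 0.475.

ΔE/E₁ = 0.475 (47.5%)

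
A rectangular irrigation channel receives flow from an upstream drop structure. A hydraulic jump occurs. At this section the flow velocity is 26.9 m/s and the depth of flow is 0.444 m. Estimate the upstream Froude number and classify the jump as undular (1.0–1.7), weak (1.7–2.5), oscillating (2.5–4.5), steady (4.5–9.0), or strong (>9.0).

Fr₁ = 12.9; strong jump

Fr₁ = V₁/√(g·y₁) = 26.9/√(9.81×0.444) = 12.9.
Fr₁ = 12.9 lies in the strong range.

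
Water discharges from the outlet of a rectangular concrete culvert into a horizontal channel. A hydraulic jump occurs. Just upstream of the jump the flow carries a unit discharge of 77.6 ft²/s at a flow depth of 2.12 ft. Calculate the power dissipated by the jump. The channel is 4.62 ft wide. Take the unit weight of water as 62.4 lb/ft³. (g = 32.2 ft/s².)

V₁ = q/y₁ = 77.6/2.12 = 36.6 ft/s. Fr₁ = V₁/√(g·y₁) = 36.6/√(32.2×2.12) = 4.43.
Sequent-depth ratio: y₂/y₁ = ½[√(1 + 8Fr₁²) − 1] = ½[√158.0 − 1] = 5.79.
y₂ = 5.79 × 2.12 = 12.3 ft.
V₂ = q/y₂ = 77.6/12.3 = 6.33 ft/s. E₁ = y₁ + V₁²/2g = 22.9 ft; E₂ = y₂ + V₂²/2g = 12.9 ft. ΔE = E₁ − E₂ = 10.0 ft.
Q = q·b = 77.6 × 4.62 = 359 cfs. P = γ·Q·ΔE/550 = 62.4 × 359 × 10.0 / 550 = 408 hp.

P = 408 hp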